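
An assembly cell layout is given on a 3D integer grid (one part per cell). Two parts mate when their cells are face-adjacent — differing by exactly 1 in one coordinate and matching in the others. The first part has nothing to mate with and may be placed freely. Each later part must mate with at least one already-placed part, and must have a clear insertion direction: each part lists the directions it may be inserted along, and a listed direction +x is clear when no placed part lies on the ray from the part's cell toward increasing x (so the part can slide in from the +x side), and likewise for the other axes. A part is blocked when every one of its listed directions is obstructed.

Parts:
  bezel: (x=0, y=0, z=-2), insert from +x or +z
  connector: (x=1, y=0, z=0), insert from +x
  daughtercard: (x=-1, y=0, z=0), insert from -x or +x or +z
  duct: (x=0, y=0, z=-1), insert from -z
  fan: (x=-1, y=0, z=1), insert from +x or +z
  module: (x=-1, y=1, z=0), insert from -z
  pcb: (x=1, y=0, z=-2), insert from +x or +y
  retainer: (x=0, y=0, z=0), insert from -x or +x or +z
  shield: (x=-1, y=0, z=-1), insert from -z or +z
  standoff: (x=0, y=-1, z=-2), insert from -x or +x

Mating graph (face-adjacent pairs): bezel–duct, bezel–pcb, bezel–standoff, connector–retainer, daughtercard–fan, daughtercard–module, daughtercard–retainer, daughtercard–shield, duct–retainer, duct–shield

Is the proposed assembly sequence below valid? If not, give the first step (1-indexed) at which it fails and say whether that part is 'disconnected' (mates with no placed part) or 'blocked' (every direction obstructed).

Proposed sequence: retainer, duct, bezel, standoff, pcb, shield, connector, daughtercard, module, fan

1. retainer@(0, 0, 0) [-x clear] — {retainer}
2. duct@(0, 0, -1) [-z clear] — {duct, retainer}
3. bezel@(0, 0, -2) [+x clear] — {bezel, duct, retainer}
4. standoff@(0, -1, -2) [-x clear] — {bezel, duct, retainer, standoff}
5. pcb@(1, 0, -2) [+x clear] — {bezel, duct, pcb, retainer, standoff}
6. shield@(-1, 0, -1) [-z clear] — {bezel, duct, pcb, retainer, shield, standoff}
7. connector@(1, 0, 0) [+x clear] — {bezel, connector, duct, pcb, retainer, shield, standoff}
8. daughtercard@(-1, 0, 0) [-x clear] — {bezel, connector, daughtercard, duct, pcb, retainer, shield, standoff}
9. module@(-1, 1, 0) [-z clear] — {bezel, connector, daughtercard, duct, module, pcb, retainer, shield, standoff}
10. fan@(-1, 0, 1) [+x clear] — {bezel, connector, daughtercard, duct, fan, module, pcb, retainer, shield, standoff}

Valid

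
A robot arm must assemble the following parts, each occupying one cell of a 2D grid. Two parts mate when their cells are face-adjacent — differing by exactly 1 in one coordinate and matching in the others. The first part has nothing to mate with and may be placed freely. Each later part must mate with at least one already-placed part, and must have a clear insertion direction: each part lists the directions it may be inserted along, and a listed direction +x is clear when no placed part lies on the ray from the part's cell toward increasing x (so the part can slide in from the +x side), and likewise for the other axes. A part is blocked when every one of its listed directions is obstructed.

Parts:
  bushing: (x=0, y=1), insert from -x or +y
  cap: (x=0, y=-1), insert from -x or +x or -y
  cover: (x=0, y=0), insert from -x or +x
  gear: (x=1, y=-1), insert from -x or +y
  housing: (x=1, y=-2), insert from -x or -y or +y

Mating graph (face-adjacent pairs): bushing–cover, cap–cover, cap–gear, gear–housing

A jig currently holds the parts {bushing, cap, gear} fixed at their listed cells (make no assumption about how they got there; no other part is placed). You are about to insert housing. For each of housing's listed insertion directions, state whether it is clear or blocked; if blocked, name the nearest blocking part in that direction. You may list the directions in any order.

-x: ray from housing(1, -2) has no placed part ⇒ clear
-y: ray from housing(1, -2) has no placed part ⇒ clear
+y: nearest on ray is gear@(1, -1) ⇒ blocked

+y: blocked by gear; -x: clear; -y: clear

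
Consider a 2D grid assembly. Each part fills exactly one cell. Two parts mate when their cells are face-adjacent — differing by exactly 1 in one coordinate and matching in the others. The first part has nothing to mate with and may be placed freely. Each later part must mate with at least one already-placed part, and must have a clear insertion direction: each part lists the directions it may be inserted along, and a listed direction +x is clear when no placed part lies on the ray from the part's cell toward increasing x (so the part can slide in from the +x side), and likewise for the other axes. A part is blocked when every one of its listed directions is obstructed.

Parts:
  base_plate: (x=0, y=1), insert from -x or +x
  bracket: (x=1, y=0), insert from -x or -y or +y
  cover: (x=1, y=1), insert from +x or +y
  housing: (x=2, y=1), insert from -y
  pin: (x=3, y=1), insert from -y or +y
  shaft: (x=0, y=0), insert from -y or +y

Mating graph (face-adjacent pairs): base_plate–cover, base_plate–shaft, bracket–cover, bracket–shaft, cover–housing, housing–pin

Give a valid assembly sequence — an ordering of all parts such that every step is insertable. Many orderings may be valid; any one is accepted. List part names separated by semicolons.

1. pin@(3, 1) [-y clear] — {pin}
2. housing@(2, 1) [-y clear] — {housing, pin}
3. cover@(1, 1) [+y clear] — {cover, housing, pin}
4. base_plate@(0, 1) [-x clear] — {base_plate, cover, housing, pin}
5. shaft@(0, 0) [-y clear] — {base_plate, cover, housing, pin, shaft}
6. bracket@(1, 0) [-y clear] — {base_plate, bracket, cover, housing, pin, shaft}

pin; housing; cover; base_plate; shaft; bracket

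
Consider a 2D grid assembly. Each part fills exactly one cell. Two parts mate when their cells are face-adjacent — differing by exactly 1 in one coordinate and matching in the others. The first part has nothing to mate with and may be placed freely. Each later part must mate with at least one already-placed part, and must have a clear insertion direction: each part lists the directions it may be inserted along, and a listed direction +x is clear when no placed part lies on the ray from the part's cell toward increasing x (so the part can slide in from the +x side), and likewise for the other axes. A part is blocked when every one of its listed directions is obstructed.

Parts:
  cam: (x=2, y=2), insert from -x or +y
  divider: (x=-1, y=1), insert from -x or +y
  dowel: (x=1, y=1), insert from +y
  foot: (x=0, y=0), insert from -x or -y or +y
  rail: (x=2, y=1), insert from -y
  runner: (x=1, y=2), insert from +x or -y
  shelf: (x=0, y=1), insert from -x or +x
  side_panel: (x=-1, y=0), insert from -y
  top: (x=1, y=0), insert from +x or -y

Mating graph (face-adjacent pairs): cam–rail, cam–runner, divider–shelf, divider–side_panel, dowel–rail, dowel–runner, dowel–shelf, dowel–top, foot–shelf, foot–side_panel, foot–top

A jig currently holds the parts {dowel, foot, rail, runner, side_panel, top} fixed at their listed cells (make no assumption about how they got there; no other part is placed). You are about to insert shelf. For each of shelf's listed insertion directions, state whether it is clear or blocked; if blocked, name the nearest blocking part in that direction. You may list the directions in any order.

-x: ray from shelf(0, 1) has no placed part ⇒ clear
+x: nearest on ray is dowel@(1, 1) ⇒ blocked

+x: blocked by dowel; -x: clear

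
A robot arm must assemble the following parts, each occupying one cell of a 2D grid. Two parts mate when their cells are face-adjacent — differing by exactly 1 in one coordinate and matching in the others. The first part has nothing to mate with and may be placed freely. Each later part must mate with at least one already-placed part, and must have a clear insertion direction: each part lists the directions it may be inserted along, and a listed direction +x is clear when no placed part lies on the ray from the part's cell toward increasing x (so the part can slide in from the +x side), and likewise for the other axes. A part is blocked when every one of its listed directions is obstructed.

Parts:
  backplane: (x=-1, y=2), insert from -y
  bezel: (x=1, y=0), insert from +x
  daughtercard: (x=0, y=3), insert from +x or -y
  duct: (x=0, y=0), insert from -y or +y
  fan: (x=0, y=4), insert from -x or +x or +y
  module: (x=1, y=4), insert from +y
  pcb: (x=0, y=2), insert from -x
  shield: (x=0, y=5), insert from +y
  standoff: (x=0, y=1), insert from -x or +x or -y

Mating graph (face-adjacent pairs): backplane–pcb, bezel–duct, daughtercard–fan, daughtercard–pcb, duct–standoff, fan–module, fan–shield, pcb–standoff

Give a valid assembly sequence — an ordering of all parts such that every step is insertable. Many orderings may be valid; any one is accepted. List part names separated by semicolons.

pcb; backplane; daughtercard; standoff; duct; bezel; fan; module; shield

1. pcb@(0, 2) [-x clear] — {pcb}
2. backplane@(-1, 2) [-y clear] — {backplane, pcb}
3. daughtercard@(0, 3) [+x clear] — {backplane, daughtercard, pcb}
4. standoff@(0, 1) [-x clear] — {backplane, daughtercard, pcb, standoff}
5. duct@(0, 0) [-y clear] — {backplane, daughtercard, duct, pcb, standoff}
6. bezel@(1, 0) [+x clear] — {backplane, bezel, daughtercard, duct, pcb, standoff}
7. fan@(0, 4) [-x clear] — {backplane, bezel, daughtercard, duct, fan, pcb, standoff}
8. module@(1, 4) [+y clear] — {backplane, bezel, daughtercard, duct, fan, module, pcb, standoff}
9. shield@(0, 5) [+y clear] — {backplane, bezel, daughtercard, duct, fan, module, pcb, shield, standoff}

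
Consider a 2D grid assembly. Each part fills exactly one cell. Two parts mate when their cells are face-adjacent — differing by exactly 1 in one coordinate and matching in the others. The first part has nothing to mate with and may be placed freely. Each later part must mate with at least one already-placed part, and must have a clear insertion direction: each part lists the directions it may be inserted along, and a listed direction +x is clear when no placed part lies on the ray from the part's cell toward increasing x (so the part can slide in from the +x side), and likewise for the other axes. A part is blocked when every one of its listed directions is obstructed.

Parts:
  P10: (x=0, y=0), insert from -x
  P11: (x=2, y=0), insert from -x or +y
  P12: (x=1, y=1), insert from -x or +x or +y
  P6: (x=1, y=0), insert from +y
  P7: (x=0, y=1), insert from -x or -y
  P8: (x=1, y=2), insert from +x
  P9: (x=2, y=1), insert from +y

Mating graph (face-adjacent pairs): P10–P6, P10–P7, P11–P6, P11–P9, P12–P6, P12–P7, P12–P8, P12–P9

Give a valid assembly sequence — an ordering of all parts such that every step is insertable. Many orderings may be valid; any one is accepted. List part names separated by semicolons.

P7; P10; P6; P12; P11; P9; P8

1. P7@(0, 1) [-x clear] — {P7}
2. P10@(0, 0) [-x clear] — {P10, P7}
3. P6@(1, 0) [+y clear] — {P10, P6, P7}
4. P12@(1, 1) [+x clear] — {P10, P12, P6, P7}
5. P11@(2, 0) [+y clear] — {P10, P11, P12, P6, P7}
6. P9@(2, 1) [+y clear] — {P10, P11, P12, P6, P7, P9}
7. P8@(1, 2) [+x clear] — {P10, P11, P12, P6, P7, P8, P9}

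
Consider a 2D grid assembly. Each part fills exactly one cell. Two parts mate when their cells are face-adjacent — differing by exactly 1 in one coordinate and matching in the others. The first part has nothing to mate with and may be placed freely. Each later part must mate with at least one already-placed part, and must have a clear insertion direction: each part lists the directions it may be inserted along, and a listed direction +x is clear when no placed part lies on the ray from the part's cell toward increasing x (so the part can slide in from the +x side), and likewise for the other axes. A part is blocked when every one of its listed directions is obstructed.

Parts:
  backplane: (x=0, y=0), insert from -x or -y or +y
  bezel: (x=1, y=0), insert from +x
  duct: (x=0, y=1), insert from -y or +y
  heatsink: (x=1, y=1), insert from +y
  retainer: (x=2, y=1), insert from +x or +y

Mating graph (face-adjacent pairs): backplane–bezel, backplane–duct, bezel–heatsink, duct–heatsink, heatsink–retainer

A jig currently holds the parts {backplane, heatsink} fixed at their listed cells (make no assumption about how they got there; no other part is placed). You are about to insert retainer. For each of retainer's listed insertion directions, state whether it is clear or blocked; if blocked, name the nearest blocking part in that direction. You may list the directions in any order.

+x: ray from retainer(2, 1) has no placed part ⇒ clear
+y: ray from retainer(2, 1) has no placed part ⇒ clear

+x: clear; +y: clear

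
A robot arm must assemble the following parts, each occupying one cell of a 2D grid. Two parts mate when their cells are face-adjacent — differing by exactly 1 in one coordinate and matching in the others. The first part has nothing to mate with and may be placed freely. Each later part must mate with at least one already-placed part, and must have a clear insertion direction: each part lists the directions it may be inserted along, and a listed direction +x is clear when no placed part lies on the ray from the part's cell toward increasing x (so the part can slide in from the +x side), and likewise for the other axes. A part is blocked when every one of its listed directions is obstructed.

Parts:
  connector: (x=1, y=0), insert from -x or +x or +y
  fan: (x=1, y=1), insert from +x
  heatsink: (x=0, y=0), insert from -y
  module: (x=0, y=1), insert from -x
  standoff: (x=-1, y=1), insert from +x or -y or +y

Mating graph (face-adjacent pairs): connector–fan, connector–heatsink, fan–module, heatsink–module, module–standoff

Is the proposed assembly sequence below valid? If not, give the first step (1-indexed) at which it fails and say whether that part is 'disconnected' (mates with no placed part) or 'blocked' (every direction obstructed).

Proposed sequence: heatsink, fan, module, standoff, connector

Invalid at step 2 (disconnected)

1. heatsink@(0, 0) [-y clear] — {heatsink}
2. fan@(1, 1) — no placed neighbour ⇒ disconnected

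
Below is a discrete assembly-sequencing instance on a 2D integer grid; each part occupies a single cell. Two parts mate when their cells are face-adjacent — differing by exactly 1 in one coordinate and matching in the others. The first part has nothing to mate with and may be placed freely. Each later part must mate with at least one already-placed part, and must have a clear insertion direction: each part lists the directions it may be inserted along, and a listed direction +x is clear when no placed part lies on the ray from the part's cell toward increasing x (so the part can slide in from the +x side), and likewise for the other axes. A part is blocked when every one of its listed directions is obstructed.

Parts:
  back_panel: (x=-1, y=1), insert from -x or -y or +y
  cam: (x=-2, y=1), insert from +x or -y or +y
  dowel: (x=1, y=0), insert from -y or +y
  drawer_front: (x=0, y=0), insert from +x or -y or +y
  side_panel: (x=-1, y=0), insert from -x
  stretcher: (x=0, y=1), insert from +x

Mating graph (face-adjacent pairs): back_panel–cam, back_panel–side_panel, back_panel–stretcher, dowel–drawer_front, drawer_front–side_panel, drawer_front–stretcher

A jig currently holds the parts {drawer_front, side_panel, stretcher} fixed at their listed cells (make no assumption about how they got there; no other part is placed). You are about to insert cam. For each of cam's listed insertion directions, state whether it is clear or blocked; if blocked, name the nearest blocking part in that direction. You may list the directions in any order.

+x: nearest on ray is stretcher@(0, 1) ⇒ blocked
-y: ray from cam(-2, 1) has no placed part ⇒ clear
+y: ray from cam(-2, 1) has no placed part ⇒ clear

+x: blocked by stretcher; +y: clear; -y: clear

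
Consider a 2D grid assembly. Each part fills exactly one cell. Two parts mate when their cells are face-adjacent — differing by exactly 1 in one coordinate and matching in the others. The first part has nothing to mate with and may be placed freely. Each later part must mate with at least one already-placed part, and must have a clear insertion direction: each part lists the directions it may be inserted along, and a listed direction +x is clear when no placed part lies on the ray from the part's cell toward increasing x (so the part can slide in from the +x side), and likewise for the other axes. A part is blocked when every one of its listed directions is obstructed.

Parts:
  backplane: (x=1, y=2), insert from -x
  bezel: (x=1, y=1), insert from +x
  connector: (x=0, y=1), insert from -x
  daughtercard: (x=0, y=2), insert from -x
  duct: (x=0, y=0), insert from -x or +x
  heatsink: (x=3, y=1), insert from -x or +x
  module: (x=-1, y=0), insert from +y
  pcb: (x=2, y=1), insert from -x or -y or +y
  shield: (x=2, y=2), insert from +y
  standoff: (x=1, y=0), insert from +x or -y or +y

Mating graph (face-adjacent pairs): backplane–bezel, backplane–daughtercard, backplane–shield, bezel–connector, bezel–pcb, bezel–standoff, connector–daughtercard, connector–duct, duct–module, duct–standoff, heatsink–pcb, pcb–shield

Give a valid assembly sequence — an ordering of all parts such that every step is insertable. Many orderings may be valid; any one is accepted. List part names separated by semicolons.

1. module@(-1, 0) [+y clear] — {module}
2. duct@(0, 0) [+x clear] — {duct, module}
3. standoff@(1, 0) [+x clear] — {duct, module, standoff}
4. bezel@(1, 1) [+x clear] — {bezel, duct, module, standoff}
5. backplane@(1, 2) [-x clear] — {backplane, bezel, duct, module, standoff}
6. daughtercard@(0, 2) [-x clear] — {backplane, bezel, daughtercard, duct, module, standoff}
7. connector@(0, 1) [-x clear] — {backplane, bezel, connector, daughtercard, duct, module, standoff}
8. pcb@(2, 1) [-y clear] — {backplane, bezel, connector, daughtercard, duct, module, pcb, standoff}
9. heatsink@(3, 1) [+x clear] — {backplane, bezel, connector, daughtercard, duct, heatsink, module, pcb, standoff}
10. shield@(2, 2) [+y clear] — {backplane, bezel, connector, daughtercard, duct, heatsink, module, pcb, shield, standoff}

module; duct; standoff; bezel; backplane; daughtercard; connector; pcb; heatsink; shield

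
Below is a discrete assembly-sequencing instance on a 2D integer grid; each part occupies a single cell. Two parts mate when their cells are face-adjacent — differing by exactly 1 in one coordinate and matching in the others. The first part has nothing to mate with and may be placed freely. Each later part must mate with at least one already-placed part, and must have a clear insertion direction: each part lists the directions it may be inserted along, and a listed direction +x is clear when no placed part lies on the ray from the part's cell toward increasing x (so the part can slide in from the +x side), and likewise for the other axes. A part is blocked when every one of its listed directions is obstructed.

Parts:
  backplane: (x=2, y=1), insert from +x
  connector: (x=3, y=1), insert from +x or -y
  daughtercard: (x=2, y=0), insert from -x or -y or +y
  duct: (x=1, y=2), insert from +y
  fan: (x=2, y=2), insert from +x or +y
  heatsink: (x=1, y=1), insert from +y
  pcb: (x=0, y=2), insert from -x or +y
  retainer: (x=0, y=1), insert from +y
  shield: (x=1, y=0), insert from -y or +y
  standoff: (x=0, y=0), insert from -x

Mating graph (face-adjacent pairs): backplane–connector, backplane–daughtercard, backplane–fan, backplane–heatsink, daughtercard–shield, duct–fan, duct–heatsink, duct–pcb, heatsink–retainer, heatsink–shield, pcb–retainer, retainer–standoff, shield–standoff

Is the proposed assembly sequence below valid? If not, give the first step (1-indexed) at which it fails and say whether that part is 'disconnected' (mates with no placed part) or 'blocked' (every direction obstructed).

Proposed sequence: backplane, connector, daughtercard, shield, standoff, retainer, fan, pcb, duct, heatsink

1. backplane@(2, 1) [+x clear] — {backplane}
2. connector@(3, 1) [+x clear] — {backplane, connector}
3. daughtercard@(2, 0) [-x clear] — {backplane, connector, daughtercard}
4. shield@(1, 0) [-y clear] — {backplane, connector, daughtercard, shield}
5. standoff@(0, 0) [-x clear] — {backplane, connector, daughtercard, shield, standoff}
6. retainer@(0, 1) [+y clear] — {backplane, connector, daughtercard, retainer, shield, standoff}
7. fan@(2, 2) [+x clear] — {backplane, connector, daughtercard, fan, retainer, shield, standoff}
8. pcb@(0, 2) [-x clear] — {backplane, connector, daughtercard, fan, pcb, retainer, shield, standoff}
9. duct@(1, 2) [+y clear] — {backplane, connector, daughtercard, duct, fan, pcb, retainer, shield, standoff}
10. heatsink@(1, 1) — +y all obstructed ⇒ blocked

Invalid at step 10 (blocked)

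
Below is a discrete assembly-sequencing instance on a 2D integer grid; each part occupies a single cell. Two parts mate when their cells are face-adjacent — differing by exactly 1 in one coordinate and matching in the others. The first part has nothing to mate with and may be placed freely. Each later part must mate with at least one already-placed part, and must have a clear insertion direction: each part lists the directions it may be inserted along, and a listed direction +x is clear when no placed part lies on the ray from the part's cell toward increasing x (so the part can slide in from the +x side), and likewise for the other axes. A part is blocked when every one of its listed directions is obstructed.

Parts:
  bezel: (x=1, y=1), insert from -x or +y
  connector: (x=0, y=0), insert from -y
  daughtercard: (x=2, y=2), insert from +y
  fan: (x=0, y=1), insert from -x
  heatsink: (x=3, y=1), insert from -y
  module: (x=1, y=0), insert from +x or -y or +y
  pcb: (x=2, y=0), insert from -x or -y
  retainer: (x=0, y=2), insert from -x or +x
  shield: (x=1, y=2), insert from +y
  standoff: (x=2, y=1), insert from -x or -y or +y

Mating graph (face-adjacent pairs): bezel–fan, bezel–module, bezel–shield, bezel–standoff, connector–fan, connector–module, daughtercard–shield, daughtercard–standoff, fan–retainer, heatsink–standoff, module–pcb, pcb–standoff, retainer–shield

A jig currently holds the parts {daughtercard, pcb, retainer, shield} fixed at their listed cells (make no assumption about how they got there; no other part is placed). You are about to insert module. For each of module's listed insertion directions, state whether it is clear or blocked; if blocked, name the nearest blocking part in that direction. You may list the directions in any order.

+x: nearest on ray is pcb@(2, 0) ⇒ blocked
-y: ray from module(1, 0) has no placed part ⇒ clear
+y: nearest on ray is shield@(1, 2) ⇒ blocked

+x: blocked by pcb; +y: blocked by shield; -y: clear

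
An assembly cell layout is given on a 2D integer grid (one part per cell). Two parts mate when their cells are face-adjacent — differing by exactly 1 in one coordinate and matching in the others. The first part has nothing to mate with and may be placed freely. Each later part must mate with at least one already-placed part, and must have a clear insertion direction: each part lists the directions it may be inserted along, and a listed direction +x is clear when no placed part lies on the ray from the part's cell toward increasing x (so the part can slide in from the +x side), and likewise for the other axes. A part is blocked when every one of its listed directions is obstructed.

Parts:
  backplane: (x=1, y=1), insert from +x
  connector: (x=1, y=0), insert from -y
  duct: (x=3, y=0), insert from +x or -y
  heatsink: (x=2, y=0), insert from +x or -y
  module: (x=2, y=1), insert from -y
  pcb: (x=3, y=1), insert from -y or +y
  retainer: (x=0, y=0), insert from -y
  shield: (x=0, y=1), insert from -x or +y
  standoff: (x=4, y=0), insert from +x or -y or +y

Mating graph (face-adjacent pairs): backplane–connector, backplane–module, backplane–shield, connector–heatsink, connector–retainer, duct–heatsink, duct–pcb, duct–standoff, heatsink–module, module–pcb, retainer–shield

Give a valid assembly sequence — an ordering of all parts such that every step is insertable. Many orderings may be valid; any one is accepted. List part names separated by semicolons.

shield; retainer; backplane; module; heatsink; duct; standoff; connector; pcb

1. shield@(0, 1) [-x clear] — {shield}
2. retainer@(0, 0) [-y clear] — {retainer, shield}
3. backplane@(1, 1) [+x clear] — {backplane, retainer, shield}
4. module@(2, 1) [-y clear] — {backplane, module, retainer, shield}
5. heatsink@(2, 0) [+x clear] — {backplane, heatsink, module, retainer, shield}
6. duct@(3, 0) [+x clear] — {backplane, duct, heatsink, module, retainer, shield}
7. standoff@(4, 0) [+x clear] — {backplane, duct, heatsink, module, retainer, shield, standoff}
8. connector@(1, 0) [-y clear] — {backplane, connector, duct, heatsink, module, retainer, shield, standoff}
9. pcb@(3, 1) [+y clear] — {backplane, connector, duct, heatsink, module, pcb, retainer, shield, standoff}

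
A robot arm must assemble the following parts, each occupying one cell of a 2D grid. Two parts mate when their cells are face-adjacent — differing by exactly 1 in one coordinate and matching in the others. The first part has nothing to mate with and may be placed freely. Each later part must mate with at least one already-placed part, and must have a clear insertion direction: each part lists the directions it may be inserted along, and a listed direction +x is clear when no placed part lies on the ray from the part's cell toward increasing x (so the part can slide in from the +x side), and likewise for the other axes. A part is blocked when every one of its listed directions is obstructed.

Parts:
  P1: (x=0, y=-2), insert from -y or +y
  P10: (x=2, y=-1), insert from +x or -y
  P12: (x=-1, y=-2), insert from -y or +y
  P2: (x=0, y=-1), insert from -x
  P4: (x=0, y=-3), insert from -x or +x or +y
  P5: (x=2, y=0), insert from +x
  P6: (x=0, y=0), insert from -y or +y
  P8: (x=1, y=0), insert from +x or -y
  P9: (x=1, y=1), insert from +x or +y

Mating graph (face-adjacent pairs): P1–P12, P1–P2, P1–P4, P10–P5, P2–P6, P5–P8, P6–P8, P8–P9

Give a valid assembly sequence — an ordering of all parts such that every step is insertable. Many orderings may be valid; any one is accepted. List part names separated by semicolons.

P8; P9; P6; P2; P1; P12; P4; P5; P10

1. P8@(1, 0) [+x clear] — {P8}
2. P9@(1, 1) [+x clear] — {P8, P9}
3. P6@(0, 0) [-y clear] — {P6, P8, P9}
4. P2@(0, -1) [-x clear] — {P2, P6, P8, P9}
5. P1@(0, -2) [-y clear] — {P1, P2, P6, P8, P9}
6. P12@(-1, -2) [-y clear] — {P1, P12, P2, P6, P8, P9}
7. P4@(0, -3) [-x clear] — {P1, P12, P2, P4, P6, P8, P9}
8. P5@(2, 0) [+x clear] — {P1, P12, P2, P4, P5, P6, P8, P9}
9. P10@(2, -1) [+x clear] — {P1, P10, P12, P2, P4, P5, P6, P8, P9}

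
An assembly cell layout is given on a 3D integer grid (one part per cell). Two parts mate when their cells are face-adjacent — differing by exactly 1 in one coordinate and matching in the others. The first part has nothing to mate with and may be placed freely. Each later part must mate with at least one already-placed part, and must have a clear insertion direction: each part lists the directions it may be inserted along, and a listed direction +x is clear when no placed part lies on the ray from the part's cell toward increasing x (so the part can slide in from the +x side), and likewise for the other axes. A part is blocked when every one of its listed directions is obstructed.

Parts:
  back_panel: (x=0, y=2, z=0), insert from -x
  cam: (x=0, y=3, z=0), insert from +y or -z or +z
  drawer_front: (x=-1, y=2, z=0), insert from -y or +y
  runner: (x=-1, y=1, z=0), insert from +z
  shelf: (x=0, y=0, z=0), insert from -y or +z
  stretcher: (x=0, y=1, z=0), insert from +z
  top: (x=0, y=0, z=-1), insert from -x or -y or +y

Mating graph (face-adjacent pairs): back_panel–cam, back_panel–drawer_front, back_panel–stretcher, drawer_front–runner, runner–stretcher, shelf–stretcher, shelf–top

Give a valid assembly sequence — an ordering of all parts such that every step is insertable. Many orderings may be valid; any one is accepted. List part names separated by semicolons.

1. top@(0, 0, -1) [-x clear] — {top}
2. shelf@(0, 0, 0) [-y clear] — {shelf, top}
3. stretcher@(0, 1, 0) [+z clear] — {shelf, stretcher, top}
4. runner@(-1, 1, 0) [+z clear] — {runner, shelf, stretcher, top}
5. back_panel@(0, 2, 0) [-x clear] — {back_panel, runner, shelf, stretcher, top}
6. drawer_front@(-1, 2, 0) [+y clear] — {back_panel, drawer_front, runner, shelf, stretcher, top}
7. cam@(0, 3, 0) [+y clear] — {back_panel, cam, drawer_front, runner, shelf, stretcher, top}

top; shelf; stretcher; runner; back_panel; drawer_front; cam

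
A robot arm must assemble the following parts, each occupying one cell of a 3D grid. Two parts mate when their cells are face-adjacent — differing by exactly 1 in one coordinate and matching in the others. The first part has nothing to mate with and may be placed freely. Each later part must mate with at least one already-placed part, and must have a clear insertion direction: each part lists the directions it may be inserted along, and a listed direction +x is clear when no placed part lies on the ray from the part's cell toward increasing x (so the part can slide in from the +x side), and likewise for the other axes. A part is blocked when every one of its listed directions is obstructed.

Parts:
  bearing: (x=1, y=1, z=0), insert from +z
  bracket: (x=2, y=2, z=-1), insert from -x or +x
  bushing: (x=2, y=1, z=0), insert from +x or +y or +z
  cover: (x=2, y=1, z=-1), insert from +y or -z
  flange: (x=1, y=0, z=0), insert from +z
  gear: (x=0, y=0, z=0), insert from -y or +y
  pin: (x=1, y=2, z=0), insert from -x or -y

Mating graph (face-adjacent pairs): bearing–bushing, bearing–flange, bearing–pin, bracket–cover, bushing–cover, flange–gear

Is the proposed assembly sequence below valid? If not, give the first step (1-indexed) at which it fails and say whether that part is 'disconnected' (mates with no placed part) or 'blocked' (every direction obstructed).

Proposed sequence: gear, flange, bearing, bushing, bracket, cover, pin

1. gear@(0, 0, 0) [-y clear] — {gear}
2. flange@(1, 0, 0) [+z clear] — {flange, gear}
3. bearing@(1, 1, 0) [+z clear] — {bearing, flange, gear}
4. bushing@(2, 1, 0) [+x clear] — {bearing, bushing, flange, gear}
5. bracket@(2, 2, -1) — no placed neighbour ⇒ disconnected

Invalid at step 5 (disconnected)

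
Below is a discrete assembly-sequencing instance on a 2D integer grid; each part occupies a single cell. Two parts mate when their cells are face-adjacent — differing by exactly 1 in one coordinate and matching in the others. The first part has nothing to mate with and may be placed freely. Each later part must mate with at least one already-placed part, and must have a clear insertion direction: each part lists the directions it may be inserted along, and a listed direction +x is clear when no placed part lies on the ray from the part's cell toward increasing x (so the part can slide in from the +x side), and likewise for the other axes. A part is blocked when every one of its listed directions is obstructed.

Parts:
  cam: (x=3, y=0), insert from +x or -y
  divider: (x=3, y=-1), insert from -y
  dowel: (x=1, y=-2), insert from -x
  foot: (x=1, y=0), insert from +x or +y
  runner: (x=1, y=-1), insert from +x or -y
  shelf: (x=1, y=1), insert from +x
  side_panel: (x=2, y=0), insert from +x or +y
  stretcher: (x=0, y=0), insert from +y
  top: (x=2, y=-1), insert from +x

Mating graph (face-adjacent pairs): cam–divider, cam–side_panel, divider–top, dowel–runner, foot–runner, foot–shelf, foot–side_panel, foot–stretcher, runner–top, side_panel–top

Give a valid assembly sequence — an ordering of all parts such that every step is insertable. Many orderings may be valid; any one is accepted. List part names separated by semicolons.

1. shelf@(1, 1) [+x clear] — {shelf}
2. foot@(1, 0) [+x clear] — {foot, shelf}
3. runner@(1, -1) [+x clear] — {foot, runner, shelf}
4. dowel@(1, -2) [-x clear] — {dowel, foot, runner, shelf}
5. top@(2, -1) [+x clear] — {dowel, foot, runner, shelf, top}
6. stretcher@(0, 0) [+y clear] — {dowel, foot, runner, shelf, stretcher, top}
7. divider@(3, -1) [-y clear] — {divider, dowel, foot, runner, shelf, stretcher, top}
8. side_panel@(2, 0) [+x clear] — {divider, dowel, foot, runner, shelf, side_panel, stretcher, top}
9. cam@(3, 0) [+x clear] — {cam, divider, dowel, foot, runner, shelf, side_panel, stretcher, top}

shelf; foot; runner; dowel; top; stretcher; divider; side_panel; cam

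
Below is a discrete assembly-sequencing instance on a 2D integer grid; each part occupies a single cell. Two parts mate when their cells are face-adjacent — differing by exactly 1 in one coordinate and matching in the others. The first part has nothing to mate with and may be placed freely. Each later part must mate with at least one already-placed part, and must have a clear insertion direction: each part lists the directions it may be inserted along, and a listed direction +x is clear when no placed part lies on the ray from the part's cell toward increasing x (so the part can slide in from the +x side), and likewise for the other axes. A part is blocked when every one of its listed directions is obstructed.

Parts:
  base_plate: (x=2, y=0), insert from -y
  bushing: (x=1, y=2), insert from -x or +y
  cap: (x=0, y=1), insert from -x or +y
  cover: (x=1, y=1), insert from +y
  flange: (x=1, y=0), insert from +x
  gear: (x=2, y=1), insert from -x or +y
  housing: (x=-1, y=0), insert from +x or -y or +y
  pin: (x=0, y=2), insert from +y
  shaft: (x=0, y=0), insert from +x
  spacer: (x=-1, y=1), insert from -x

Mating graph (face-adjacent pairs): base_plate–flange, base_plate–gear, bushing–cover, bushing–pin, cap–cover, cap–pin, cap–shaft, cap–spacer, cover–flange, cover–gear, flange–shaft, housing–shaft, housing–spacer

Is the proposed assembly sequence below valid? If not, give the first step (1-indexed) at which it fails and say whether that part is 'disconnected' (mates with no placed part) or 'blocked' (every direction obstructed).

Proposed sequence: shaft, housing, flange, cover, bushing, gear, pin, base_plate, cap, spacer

Valid

1. shaft@(0, 0) [+x clear] — {shaft}
2. housing@(-1, 0) [-y clear] — {housing, shaft}
3. flange@(1, 0) [+x clear] — {flange, housing, shaft}
4. cover@(1, 1) [+y clear] — {cover, flange, housing, shaft}
5. bushing@(1, 2) [-x clear] — {bushing, cover, flange, housing, shaft}
6. gear@(2, 1) [+y clear] — {bushing, cover, flange, gear, housing, shaft}
7. pin@(0, 2) [+y clear] — {bushing, cover, flange, gear, housing, pin, shaft}
8. base_plate@(2, 0) [-y clear] — {base_plate, bushing, cover, flange, gear, housing, pin, shaft}
9. cap@(0, 1) [-x clear] — {base_plate, bushing, cap, cover, flange, gear, housing, pin, shaft}
10. spacer@(-1, 1) [-x clear] — {base_plate, bushing, cap, cover, flange, gear, housing, pin, shaft, spacer}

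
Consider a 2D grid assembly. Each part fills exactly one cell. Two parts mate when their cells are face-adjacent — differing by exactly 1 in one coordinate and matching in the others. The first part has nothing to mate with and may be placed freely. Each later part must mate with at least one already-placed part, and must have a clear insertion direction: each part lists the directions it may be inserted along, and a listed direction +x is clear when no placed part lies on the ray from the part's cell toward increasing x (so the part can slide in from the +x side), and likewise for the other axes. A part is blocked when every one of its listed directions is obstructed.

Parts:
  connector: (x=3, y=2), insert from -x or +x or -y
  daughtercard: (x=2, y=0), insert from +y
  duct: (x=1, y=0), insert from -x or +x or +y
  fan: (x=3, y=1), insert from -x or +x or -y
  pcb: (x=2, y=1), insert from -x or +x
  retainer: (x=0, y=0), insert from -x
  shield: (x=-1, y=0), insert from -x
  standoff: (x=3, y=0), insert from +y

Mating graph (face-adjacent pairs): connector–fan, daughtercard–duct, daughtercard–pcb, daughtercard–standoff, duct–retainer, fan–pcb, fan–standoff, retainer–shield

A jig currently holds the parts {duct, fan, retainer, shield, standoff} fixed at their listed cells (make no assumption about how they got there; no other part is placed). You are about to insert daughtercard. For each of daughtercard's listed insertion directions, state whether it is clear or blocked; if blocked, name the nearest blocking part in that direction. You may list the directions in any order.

+y: clear

+y: ray from daughtercard(2, 0) has no placed part ⇒ clear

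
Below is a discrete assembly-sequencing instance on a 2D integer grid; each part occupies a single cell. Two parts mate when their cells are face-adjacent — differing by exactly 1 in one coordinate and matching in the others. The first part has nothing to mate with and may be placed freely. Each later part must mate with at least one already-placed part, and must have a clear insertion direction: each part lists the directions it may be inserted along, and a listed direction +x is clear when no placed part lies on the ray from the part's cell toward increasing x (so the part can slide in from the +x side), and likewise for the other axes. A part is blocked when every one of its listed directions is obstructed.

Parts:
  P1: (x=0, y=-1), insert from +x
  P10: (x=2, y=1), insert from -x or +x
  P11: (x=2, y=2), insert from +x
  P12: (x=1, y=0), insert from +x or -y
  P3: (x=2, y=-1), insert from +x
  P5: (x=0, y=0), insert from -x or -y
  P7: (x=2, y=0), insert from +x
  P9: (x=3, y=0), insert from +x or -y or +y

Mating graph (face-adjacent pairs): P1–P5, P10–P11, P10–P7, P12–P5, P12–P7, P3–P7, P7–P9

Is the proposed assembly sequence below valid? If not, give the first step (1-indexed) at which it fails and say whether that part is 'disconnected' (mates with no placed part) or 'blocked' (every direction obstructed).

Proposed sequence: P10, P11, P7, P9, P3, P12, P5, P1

1. P10@(2, 1) [-x clear] — {P10}
2. P11@(2, 2) [+x clear] — {P10, P11}
3. P7@(2, 0) [+x clear] — {P10, P11, P7}
4. P9@(3, 0) [+x clear] — {P10, P11, P7, P9}
5. P3@(2, -1) [+x clear] — {P10, P11, P3, P7, P9}
6. P12@(1, 0) [-y clear] — {P10, P11, P12, P3, P7, P9}
7. P5@(0, 0) [-x clear] — {P10, P11, P12, P3, P5, P7, P9}
8. P1@(0, -1) — +x all obstructed ⇒ blocked

Invalid at step 8 (blocked)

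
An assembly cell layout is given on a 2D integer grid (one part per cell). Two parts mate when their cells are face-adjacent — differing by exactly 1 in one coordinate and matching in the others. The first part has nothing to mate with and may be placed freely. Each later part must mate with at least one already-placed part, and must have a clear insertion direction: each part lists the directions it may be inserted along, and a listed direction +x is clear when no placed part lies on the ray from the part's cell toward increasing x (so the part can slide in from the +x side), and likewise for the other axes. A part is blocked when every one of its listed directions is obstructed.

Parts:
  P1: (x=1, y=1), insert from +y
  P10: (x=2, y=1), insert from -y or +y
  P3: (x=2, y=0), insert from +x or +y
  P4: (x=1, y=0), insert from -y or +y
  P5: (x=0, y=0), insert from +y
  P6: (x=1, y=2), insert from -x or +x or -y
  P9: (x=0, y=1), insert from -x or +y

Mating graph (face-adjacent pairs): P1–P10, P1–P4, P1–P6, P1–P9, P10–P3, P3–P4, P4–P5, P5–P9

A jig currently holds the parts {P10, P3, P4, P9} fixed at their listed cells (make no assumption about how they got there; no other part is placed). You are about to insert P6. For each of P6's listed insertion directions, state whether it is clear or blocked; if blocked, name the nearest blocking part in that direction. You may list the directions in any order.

-x: ray from P6(1, 2) has no placed part ⇒ clear
+x: ray from P6(1, 2) has no placed part ⇒ clear
-y: nearest on ray is P4@(1, 0) ⇒ blocked

+x: clear; -x: clear; -y: blocked by P4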